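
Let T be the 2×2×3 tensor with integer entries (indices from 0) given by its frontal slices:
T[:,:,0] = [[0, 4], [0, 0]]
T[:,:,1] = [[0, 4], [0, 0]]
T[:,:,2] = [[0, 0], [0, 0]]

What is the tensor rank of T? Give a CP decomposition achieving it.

rank(T) = 1

Lower bound: T ≠ 0 (e.g. T[0,1,0] = 4), so rank(T) ≥ 1.
Upper bound: if T = a ⊗ b ⊗ c then every fibre of T is a multiple of the corresponding factor, so read the factors off the fibres through the nonzero entry T[0,1,0] = 4.
The mode-1 fibre T[:,1,0] = [4, 0] gives a = (1, 0) (primitive direction); the mode-2 fibre T[0,:,0] = [0, 4] gives b = (0, 1); then c[k] = T[0,1,k] / (a[0]·b[1]) = [4, 4, 0] / 1 = (4, 4, 0).
Expanding (1, 0) ⊗ (0, 1) ⊗ (4, 4, 0) reproduces all 12 entries of T, so T = (1, 0) ⊗ (0, 1) ⊗ (4, 4, 0) and rank(T) ≤ 1.
These bounds meet, so rank(T) = 1.
Check entry T[1,1,0] = 0: (0)·(1)·(4) = 0.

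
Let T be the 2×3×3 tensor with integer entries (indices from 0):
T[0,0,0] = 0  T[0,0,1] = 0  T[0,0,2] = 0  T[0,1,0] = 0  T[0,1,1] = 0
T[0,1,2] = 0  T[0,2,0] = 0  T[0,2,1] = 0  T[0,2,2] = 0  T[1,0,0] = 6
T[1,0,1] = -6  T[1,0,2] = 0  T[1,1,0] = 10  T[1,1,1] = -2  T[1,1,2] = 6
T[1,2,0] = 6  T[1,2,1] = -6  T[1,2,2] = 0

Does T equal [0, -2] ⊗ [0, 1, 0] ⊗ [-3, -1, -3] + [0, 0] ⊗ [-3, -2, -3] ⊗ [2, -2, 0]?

No

Reconstruct entry (1,0,0) from the claimed factors: Σₗ aₗ[1]bₗ[0]cₗ[0] = (-2)·(0)·(-3) + (0)·(-3)·(2) = 0, but T[1,0,0] = 6. The claim is false.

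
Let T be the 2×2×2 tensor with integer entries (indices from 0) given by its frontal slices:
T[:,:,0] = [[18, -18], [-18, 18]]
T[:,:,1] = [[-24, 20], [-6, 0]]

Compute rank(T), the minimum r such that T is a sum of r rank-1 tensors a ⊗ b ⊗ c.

Lower bound: the mode-3 unfolding of T (rows indexed by k, columns by (i,j) = (0,0), (0,1), (1,0), (1,1)) is [[18, -18, -18, 18], [-24, 20, -6, 0]].
There the 2×2 minor on rows k ∈ {0, 1}, columns (i,j) ∈ {(0,0), (0,1)} is det [[18, -18], [-24, 20]] = -72 ≠ 0, so this unfolding has rank ≥ 2; CP rank is at least every unfolding rank, so rank(T) ≥ 2. (This is only a lower bound: in general the CP rank may exceed every unfolding rank, so we still need to exhibit 2 rank-1 terms summing to T.)
Upper bound — finding two terms. Write S_k = T[:,:,k] for the frontal slices: S₀ = [[18, -18], [-18, 18]], S₁ = [[-24, 20], [-6, 0]].
If T = a₁ ⊗ b₁ ⊗ c₁ + a₂ ⊗ b₂ ⊗ c₂ then each S_k = c₁[k]·a₁b₁ᵀ + c₂[k]·a₂b₂ᵀ. S₀ and S₁ are linearly independent, so a₁b₁ᵀ and a₂b₂ᵀ must span the same plane of matrices: they are the rank-1 matrices of the form x·S₀ + y·S₁.
det(x·S₀ + y·S₁) is −180·xy + 120·y² = (-60)·(3·x − 2·y)(y), vanishing at (x:y) = (2:3) and (1:0).
M₁ = 2·S₀ + 3·S₁ = [[-36, 24], [-54, 36]] = (-6)·[2, 3][3, -2]ᵀ and M₂ = S₀ = [[18, -18], [-18, 18]] = 18·[1, -1][1, -1]ᵀ, so take a₁ = [2, 3], b₁ = [3, -2], a₂ = [1, -1], b₂ = [1, -1].
Each slice is an integer combination of E₁ = a₁b₁ᵀ and E₂ = a₂b₂ᵀ: S₀ = 18·E₂, S₁ = −2·E₁ − 12·E₂; reading off coefficients, c₁ = [0, -2] and c₂ = [18, -12].
Hence T = [2, 3] ⊗ [3, -2] ⊗ [0, -2] + [1, -1] ⊗ [1, -1] ⊗ [18, -12], so rank(T) ≤ 2.
These bounds meet, so rank(T) = 2.

2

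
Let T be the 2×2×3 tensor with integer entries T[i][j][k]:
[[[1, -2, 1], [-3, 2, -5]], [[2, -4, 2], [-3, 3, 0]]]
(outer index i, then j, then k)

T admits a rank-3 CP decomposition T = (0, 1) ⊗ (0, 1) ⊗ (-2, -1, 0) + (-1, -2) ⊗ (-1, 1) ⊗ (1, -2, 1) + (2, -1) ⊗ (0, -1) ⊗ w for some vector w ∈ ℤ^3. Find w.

w = (1, 0, 2)

Subtract the known terms from T to get the rank-1 residual R = (2, -1) ⊗ (0, -1) ⊗ w, so R[i,j,k] = a[i]·b[j]·w[k]. Pick indices with nonzero a[0]·b[1] = (2)·(-1) = -2. Only the fibre through (0,1,·) is needed: R[0,1,:] = T[0,1,:] − Σₗ aₗ[0]bₗ[1]cₗ = [-3, 2, -5] − (0)·(1)·(-2, -1, 0) − (-1)·(1)·(1, -2, 1) = [-2, 0, -4]. Then w[k] = R[0,1,k] / -2 for each k, giving w = [-2, 0, -4] / -2 = (1, 0, 2).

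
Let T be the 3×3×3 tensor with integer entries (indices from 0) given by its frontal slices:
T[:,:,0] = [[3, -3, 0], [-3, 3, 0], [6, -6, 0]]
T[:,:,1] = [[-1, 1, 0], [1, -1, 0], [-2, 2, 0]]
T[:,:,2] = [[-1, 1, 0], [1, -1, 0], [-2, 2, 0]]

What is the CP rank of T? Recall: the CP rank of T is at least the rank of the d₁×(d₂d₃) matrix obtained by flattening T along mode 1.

Lower bound: T ≠ 0 (e.g. T[0,0,0] = 3), so rank(T) ≥ 1.
Upper bound: the mode-1 fibre T[:,0,0] = [3, -3, 6] gives a = (1, -1, 2) (primitive direction); the mode-2 fibre T[0,:,0] = [3, -3, 0] gives b = (1, -1, 0); then c[k] = T[0,0,k] / (a[0]·b[0]) = [3, -1, -1] / 1 = (3, -1, -1).
Expanding (1, -1, 2) (x) (1, -1, 0) (x) (3, -1, -1) reproduces all 27 entries of T, so T = (1, -1, 2) (x) (1, -1, 0) (x) (3, -1, -1) and rank(T) ≤ 1.
These bounds meet, so rank(T) = 1.

1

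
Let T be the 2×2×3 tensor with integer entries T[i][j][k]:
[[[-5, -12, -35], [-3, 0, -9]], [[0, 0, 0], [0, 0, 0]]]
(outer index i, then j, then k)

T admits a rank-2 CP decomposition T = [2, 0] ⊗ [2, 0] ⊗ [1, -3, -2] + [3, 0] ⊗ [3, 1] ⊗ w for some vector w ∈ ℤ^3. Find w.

w = [-1, 0, -3]

Subtract the known terms from T to get the rank-1 residual R = [3, 0] ⊗ [3, 1] ⊗ w, so R[i,j,k] = a[i]·b[j]·w[k]. Pick indices with nonzero a[0]·b[0] = (3)·(3) = 9. Only the fibre through (0,0,·) is needed: R[0,0,:] = T[0,0,:] − Σₗ aₗ[0]bₗ[0]cₗ = [-5, -12, -35] − (2)·(2)·[1, -3, -2] = [-9, 0, -27]. Then w[k] = R[0,0,k] / 9 for each k, giving w = [-9, 0, -27] / 9 = [-1, 0, -3].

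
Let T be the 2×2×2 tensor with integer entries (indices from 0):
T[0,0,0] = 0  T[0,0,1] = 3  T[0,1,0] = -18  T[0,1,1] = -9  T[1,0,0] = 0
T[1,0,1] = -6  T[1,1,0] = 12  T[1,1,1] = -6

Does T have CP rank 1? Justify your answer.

The mode-1 unfolding of T (rows indexed by i, columns by (j,k) = (0,0), (0,1), (1,0), (1,1)) is [[0, 3, -18, -9], [0, -6, 12, -6]].
There the 2×2 minor on rows i ∈ {0, 1}, columns (j,k) ∈ {(0,1), (1,0)} is det [[3, -18], [-6, 12]] = -72 ≠ 0, so this unfolding has rank ≥ 2; CP rank is at least every unfolding rank, so rank(T) ≥ 2.
In particular rank(T) ≥ 2 > 1, so T is not rank-1.

No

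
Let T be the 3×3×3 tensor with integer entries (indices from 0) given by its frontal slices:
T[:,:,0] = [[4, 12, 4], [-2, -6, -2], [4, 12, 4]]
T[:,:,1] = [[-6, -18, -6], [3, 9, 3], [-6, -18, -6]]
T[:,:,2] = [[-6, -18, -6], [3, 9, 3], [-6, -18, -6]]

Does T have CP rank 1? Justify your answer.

If T = a ⊗ b ⊗ c then every fibre of T is a multiple of the corresponding factor, so read the factors off the fibres through the nonzero entry T[0,0,0] = 4.
The mode-1 fibre T[:,0,0] = [4, -2, 4] gives a = [2, -1, 2] (primitive direction); the mode-2 fibre T[0,:,0] = [4, 12, 4] gives b = [1, 3, 1]; then c[k] = T[0,0,k] / (a[0]·b[0]) = [4, -6, -6] / 2 = [2, -3, -3].
Expanding [2, -1, 2] ⊗ [1, 3, 1] ⊗ [2, -3, -3] reproduces all 27 entries of T, so T = [2, -1, 2] ⊗ [1, 3, 1] ⊗ [2, -3, -3] and rank(T) ≤ 1.
Equivalently every frontal slice T[:,:,k] is c[k] times the rank-1 matrix [2, -1, 2] ⊗ [1, 3, 1]. So T has rank 1 (it is nonzero).

Yes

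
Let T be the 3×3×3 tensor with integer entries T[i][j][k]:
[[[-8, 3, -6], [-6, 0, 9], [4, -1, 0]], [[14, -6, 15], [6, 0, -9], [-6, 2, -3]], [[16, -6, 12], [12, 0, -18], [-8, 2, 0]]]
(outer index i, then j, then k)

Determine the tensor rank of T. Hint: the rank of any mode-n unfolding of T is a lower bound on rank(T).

Lower bound: in the mode-1 unfolding of T (rows indexed by i, columns by (j,k)) the 2×2 minor on rows i ∈ {0, 1}, columns (j,k) ∈ {(0,0), (0,1)} is det [[-8, 3], [14, -6]] = 6 ≠ 0, so that unfolding has rank ≥ 2 and hence rank(T) ≥ 2 (CP rank is at least every unfolding rank, though it can be larger).
Upper bound: with S_k = T[:,:,k], the two rank-1 terms a₁b₁ᵀ, a₂b₂ᵀ are the rank-1 members of the pencil x·S₀ + y·S₁.
The 2×2 minor of x·S₀ + y·S₁ on rows {0,1}, columns {0,1} is 36·x² − 18·xy = 18·(2·x − y)(x), vanishing at (x:y) = (1:2) and (0:1).
M₁ = S₀ + 2·S₁ = [[-2, -6, 2], [2, 6, -2], [4, 12, -4]] = (-2)·[1, -1, -2][1, 3, -1]ᵀ and M₂ = S₁ = [[3, 0, -1], [-6, 0, 2], [-6, 0, 2]] = [1, -2, -2][3, 0, -1]ᵀ, so take a₁ = [1, -1, -2], b₁ = [1, 3, -1], a₂ = [1, -2, -2], b₂ = [3, 0, -1].
Each slice is an integer combination of E₁ = a₁b₁ᵀ and E₂ = a₂b₂ᵀ: S₀ = −2·E₁ − 2·E₂, S₁ = E₂, S₂ = 3·E₁ − 3·E₂; reading off coefficients, c₁ = [-2, 0, 3] and c₂ = [-2, 1, -3].
Hence T = [1, -1, -2] ⊗ [1, 3, -1] ⊗ [-2, 0, 3] + [1, -2, -2] ⊗ [3, 0, -1] ⊗ [-2, 1, -3], so rank(T) ≤ 2.
These bounds meet, so rank(T) = 2.

2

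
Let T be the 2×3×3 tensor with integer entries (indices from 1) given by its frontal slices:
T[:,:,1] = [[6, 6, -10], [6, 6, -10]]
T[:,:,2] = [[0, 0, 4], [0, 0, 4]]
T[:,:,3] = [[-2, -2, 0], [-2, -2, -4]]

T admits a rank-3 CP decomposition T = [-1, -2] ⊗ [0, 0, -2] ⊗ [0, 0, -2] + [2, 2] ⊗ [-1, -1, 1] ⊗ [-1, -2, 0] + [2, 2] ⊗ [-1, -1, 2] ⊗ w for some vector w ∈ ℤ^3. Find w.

Subtract the known terms from T to get the rank-1 residual R = [2, 2] ⊗ [-1, -1, 2] ⊗ w, so R[i,j,k] = a[i]·b[j]·w[k]. Pick indices with nonzero a[1]·b[1] = (2)·(-1) = -2. Only the fibre through (1,1,·) is needed: R[1,1,:] = T[1,1,:] − Σₗ aₗ[1]bₗ[1]cₗ = [6, 0, -2] − (-1)·(0)·[0, 0, -2] − (2)·(-1)·[-1, -2, 0] = [4, -4, -2]. Then w[k] = R[1,1,k] / -2 for each k, giving w = [4, -4, -2] / -2 = [-2, 2, 1].

w = [-2, 2, 1]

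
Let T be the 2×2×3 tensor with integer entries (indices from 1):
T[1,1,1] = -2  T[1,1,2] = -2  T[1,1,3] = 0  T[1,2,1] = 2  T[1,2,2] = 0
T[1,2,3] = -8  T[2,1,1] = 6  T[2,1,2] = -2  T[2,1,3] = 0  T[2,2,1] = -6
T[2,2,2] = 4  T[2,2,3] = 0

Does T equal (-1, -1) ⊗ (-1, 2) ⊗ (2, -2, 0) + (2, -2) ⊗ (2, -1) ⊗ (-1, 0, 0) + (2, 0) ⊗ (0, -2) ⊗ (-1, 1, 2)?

Reconstruct entrywise from the claimed factors. For example, T[2,1,2] = -2 and Σₗ aₗ[2]bₗ[1]cₗ[2] = (-1)·(-1)·(-2) + (-2)·(2)·(0) + (0)·(0)·(1) = -2; checking all 12 entries, every one matches. The claim holds.

Yes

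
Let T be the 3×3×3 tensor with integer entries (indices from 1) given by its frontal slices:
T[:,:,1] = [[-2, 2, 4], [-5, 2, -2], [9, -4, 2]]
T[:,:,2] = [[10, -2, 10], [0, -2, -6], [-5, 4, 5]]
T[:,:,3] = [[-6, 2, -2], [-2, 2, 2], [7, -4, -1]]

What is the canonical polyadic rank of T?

3

Lower bound: the mode-1 unfolding of T (rows indexed by i, columns by (j,k) = (1,1), (1,2), (1,3), (2,1), (2,2), (2,3), (3,1), (3,2), (3,3)) is [[-2, 10, -6, 2, -2, 2, 4, 10, -2], [-5, 0, -2, 2, -2, 2, -2, -6, 2], [9, -5, 7, -4, 4, -4, 2, 5, -1]].
There the 3×3 minor on rows i ∈ {1, 2, 3}, columns (j,k) ∈ {(1,1), (1,2), (1,3)} is det [[-2, 10, -6], [-5, 0, -2], [9, -5, 7]] = 40 ≠ 0, so this unfolding has rank ≥ 3; CP rank is at least every unfolding rank, so rank(T) ≥ 3. (This is only a lower bound: in general the CP rank may exceed every unfolding rank, so we still need to exhibit 3 rank-1 terms summing to T.)
Upper bound: T is a sum of 3 rank-1 terms, T = [1, 1, -2] (x) [2, -1, 0] (x) [-2, 2, -2] + [2, -2, 1] (x) [1, 0, 1] (x) [0, 1, -1] + [2, -1, 1] (x) [1, 0, 2] (x) [1, 2, 0] (one valid choice — decompositions are not unique — normalised so each a, b is primitive with positive first nonzero entry; check it by expanding all entries), so rank(T) ≤ 3.
These bounds meet, so rank(T) = 3.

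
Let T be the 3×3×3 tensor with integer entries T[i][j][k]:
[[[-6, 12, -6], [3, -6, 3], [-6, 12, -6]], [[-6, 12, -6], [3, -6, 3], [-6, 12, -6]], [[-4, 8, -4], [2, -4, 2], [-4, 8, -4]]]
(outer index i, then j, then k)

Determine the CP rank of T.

1

Lower bound: T ≠ 0 (e.g. T[0,0,0] = -6), so rank(T) ≥ 1.
Upper bound: if T = a ⊗ b ⊗ c then every fibre of T is a multiple of the corresponding factor, so read the factors off the fibres through the nonzero entry T[0,0,0] = -6.
The mode-1 fibre T[:,0,0] = [-6, -6, -4] gives a = [3, 3, 2] (primitive direction); the mode-2 fibre T[0,:,0] = [-6, 3, -6] gives b = [2, -1, 2]; then c[k] = T[0,0,k] / (a[0]·b[0]) = [-6, 12, -6] / 6 = [-1, 2, -1].
Expanding [3, 3, 2] ⊗ [2, -1, 2] ⊗ [-1, 2, -1] reproduces all 27 entries of T, so T = [3, 3, 2] ⊗ [2, -1, 2] ⊗ [-1, 2, -1] and rank(T) ≤ 1.
These bounds meet, so rank(T) = 1.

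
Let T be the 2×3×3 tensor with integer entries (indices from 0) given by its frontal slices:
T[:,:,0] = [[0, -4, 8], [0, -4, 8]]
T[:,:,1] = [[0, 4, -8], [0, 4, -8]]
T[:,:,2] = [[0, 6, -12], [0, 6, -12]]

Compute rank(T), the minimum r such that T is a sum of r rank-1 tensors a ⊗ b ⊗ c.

1

Lower bound: T ≠ 0 (e.g. T[0,1,0] = -4), so rank(T) ≥ 1.
Upper bound: if T = a ⊗ b ⊗ c then every fibre of T is a multiple of the corresponding factor, so read the factors off the fibres through the nonzero entry T[0,1,0] = -4.
The mode-1 fibre T[:,1,0] = [-4, -4] gives a = [1, 1] (primitive direction); the mode-2 fibre T[0,:,0] = [0, -4, 8] gives b = [0, 1, -2]; then c[k] = T[0,1,k] / (a[0]·b[1]) = [-4, 4, 6] / 1 = [-4, 4, 6].
Expanding [1, 1] ⊗ [0, 1, -2] ⊗ [-4, 4, 6] reproduces all 18 entries of T, so T = [1, 1] ⊗ [0, 1, -2] ⊗ [-4, 4, 6] and rank(T) ≤ 1.
These bounds meet, so rank(T) = 1.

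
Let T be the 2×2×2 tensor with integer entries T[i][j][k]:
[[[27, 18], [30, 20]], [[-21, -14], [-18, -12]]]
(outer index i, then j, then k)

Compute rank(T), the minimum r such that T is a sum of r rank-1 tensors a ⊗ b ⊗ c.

Lower bound: in the mode-1 unfolding of T (rows indexed by i, columns by (j,k)) the 2×2 minor on rows i ∈ {0, 1}, columns (j,k) ∈ {(0,0), (1,0)} is det [[27, 30], [-21, -18]] = 144 ≠ 0, so that unfolding has rank ≥ 2 and hence rank(T) ≥ 2 (CP rank is at least every unfolding rank, though it can be larger).
Upper bound: T[:,:,k] = c[k]·M for every slice, with c = [3, 2] and M = [[9, 10], [-7, -6]] (rows i, columns j).
Splitting M by its rows (i = 0, 1), M = [1, 0][9, 10]ᵀ + [0, 1][-7, -6]ᵀ.
Hence T = [1, 0] ⊗ [9, 10] ⊗ [3, 2] + [0, 1] ⊗ [-7, -6] ⊗ [3, 2], so rank(T) ≤ 2.
These bounds meet, so rank(T) = 2.

2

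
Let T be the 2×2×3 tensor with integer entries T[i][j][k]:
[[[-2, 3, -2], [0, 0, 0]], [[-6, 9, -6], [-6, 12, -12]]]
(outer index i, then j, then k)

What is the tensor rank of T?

2

Lower bound: the mode-3 unfolding of T (rows indexed by k, columns by (i,j) = (0,0), (0,1), (1,0), (1,1)) is [[-2, 0, -6, -6], [3, 0, 9, 12], [-2, 0, -6, -12]].
There the 2×2 minor on rows k ∈ {0, 1}, columns (i,j) ∈ {(0,0), (1,1)} is det [[-2, -6], [3, 12]] = -6 ≠ 0, so this unfolding has rank ≥ 2; CP rank is at least every unfolding rank, so rank(T) ≥ 2. (Unfolding ranks only ever bound the CP rank from below — rank(T) can be strictly larger than all of them — so the matching upper bound has to come from an explicit 2-term decomposition.)
Upper bound — finding two terms. Write S_k = T[:,:,k] for the frontal slices: S₀ = [[-2, 0], [-6, -6]], S₁ = [[3, 0], [9, 12]], S₂ = [[-2, 0], [-6, -12]].
If T = a₁ ⊗ b₁ ⊗ c₁ + a₂ ⊗ b₂ ⊗ c₂ then each S_k = c₁[k]·a₁b₁ᵀ + c₂[k]·a₂b₂ᵀ. S₀ and S₁ are linearly independent, so a₁b₁ᵀ and a₂b₂ᵀ must span the same plane of matrices: they are the rank-1 matrices of the form x·S₀ + y·S₁.
det(x·S₀ + y·S₁) is 12·x² − 42·xy + 36·y² = 6·(2·x − 3·y)(x − 2·y), vanishing at (x:y) = (3:2) and (2:1).
M₁ = 3·S₀ + 2·S₁ = [[0, 0], [0, 6]] = 6·[0, 1][0, 1]ᵀ and M₂ = 2·S₀ + S₁ = [[-1, 0], [-3, 0]] = −[1, 3][1, 0]ᵀ, so take a₁ = [0, 1], b₁ = [0, 1], a₂ = [1, 3], b₂ = [1, 0].
Each slice is an integer combination of E₁ = a₁b₁ᵀ and E₂ = a₂b₂ᵀ: S₀ = −6·E₁ − 2·E₂, S₁ = 12·E₁ + 3·E₂, S₂ = −12·E₁ − 2·E₂; reading off coefficients, c₁ = [-6, 12, -12] and c₂ = [-2, 3, -2].
Hence T = [0, 1] ⊗ [0, 1] ⊗ [-6, 12, -12] + [1, 3] ⊗ [1, 0] ⊗ [-2, 3, -2], so rank(T) ≤ 2.
These bounds meet, so rank(T) = 2.
Check entry T[1,1,1] = 12: (1)·(1)·(12) + (3)·(0)·(3) = 12.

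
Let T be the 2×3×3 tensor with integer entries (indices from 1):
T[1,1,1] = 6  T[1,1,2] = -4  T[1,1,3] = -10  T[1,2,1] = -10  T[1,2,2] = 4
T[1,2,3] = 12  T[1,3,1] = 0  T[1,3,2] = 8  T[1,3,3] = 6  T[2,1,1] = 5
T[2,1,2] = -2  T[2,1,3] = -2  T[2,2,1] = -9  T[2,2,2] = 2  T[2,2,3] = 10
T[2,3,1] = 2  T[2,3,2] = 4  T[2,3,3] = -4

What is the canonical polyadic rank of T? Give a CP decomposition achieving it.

Lower bound: the mode-3 unfolding of T (rows indexed by k, columns by (i,j) = (1,1), (1,2), (1,3), (2,1), (2,2), (2,3)) is [[6, -10, 0, 5, -9, 2], [-4, 4, 8, -2, 2, 4], [-10, 12, 6, -2, 10, -4]].
There the 3×3 minor on rows k ∈ {1, 2, 3}, columns (i,j) ∈ {(1,1), (1,2), (1,3)} is det [[6, -10, 0], [-4, 4, 8], [-10, 12, 6]] = 128 ≠ 0, so this unfolding has rank ≥ 3; CP rank is at least every unfolding rank, so rank(T) ≥ 3. (Flattening ranks never certify an upper bound on CP rank; for that we must actually write T with 3 rank-1 terms.)
Upper bound: T is a sum of 3 rank-1 terms, T = [1, -2] ⊗ [1, 0, -1] ⊗ [0, 0, -2] + [1, 1] ⊗ [1, -2, 1] ⊗ [4, 0, -4] + [2, 1] ⊗ [1, -1, -2] ⊗ [1, -2, -2] (one valid choice — decompositions are not unique — normalised so each a, b is primitive with positive first nonzero entry; check it by expanding all entries), so rank(T) ≤ 3.
These bounds meet, so rank(T) = 3.

rank(T) = 3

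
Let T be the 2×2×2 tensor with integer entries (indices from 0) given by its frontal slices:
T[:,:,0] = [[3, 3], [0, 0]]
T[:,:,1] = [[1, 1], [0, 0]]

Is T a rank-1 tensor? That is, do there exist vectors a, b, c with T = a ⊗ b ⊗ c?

Yes

If T = a ⊗ b ⊗ c then every fibre of T is a multiple of the corresponding factor, so read the factors off the fibres through the nonzero entry T[0,0,0] = 3.
The mode-1 fibre T[:,0,0] = [3, 0] gives a = [1, 0] (primitive direction); the mode-2 fibre T[0,:,0] = [3, 3] gives b = [1, 1]; then c[k] = T[0,0,k] / (a[0]·b[0]) = [3, 1] / 1 = [3, 1].
Expanding [1, 0] ⊗ [1, 1] ⊗ [3, 1] reproduces all 8 entries of T, so T = [1, 0] ⊗ [1, 1] ⊗ [3, 1] and rank(T) ≤ 1.
Equivalently every frontal slice T[:,:,k] is c[k] times the rank-1 matrix [1, 0] ⊗ [1, 1]. So T has rank 1 (it is nonzero).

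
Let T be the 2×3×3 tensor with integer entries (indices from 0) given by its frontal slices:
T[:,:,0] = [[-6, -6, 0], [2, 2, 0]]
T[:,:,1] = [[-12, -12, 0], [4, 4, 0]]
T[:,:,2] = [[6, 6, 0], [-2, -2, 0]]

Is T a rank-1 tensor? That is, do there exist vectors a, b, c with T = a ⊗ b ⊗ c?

Yes

The mode-1 fibre T[:,0,0] = [-6, 2] gives a = (3, -1) (primitive direction); the mode-2 fibre T[0,:,0] = [-6, -6, 0] gives b = (1, 1, 0); then c[k] = T[0,0,k] / (a[0]·b[0]) = [-6, -12, 6] / 3 = (-2, -4, 2).
Expanding (3, -1) ⊗ (1, 1, 0) ⊗ (-2, -4, 2) reproduces all 18 entries of T, so T = (3, -1) ⊗ (1, 1, 0) ⊗ (-2, -4, 2) and rank(T) ≤ 1.
Equivalently every frontal slice T[:,:,k] is c[k] times the rank-1 matrix (3, -1) ⊗ (1, 1, 0). So T has rank 1 (it is nonzero).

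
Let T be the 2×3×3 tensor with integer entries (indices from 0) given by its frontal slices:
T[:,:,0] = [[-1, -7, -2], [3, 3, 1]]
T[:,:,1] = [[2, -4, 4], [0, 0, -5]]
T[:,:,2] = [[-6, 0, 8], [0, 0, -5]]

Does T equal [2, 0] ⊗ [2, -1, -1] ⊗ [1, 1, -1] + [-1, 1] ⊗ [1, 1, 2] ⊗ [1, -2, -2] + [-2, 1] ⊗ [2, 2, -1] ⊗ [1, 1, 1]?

Reconstruct entrywise from the claimed factors. For example, T[0,1,1] = -4 and Σₗ aₗ[0]bₗ[1]cₗ[1] = (2)·(-1)·(1) + (-1)·(1)·(-2) + (-2)·(2)·(1) = -4; checking all 18 entries, every one matches. The claim holds.

Yes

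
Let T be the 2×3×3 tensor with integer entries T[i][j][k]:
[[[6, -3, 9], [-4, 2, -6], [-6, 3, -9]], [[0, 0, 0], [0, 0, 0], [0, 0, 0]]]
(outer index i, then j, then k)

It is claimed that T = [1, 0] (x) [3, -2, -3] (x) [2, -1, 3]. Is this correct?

Reconstruct entrywise from the claimed factors. For example, T[0,1,2] = -6 and Σₗ aₗ[0]bₗ[1]cₗ[2] = (1)·(-2)·(3) = -6; checking all 18 entries, every one matches. The claim holds.

Yes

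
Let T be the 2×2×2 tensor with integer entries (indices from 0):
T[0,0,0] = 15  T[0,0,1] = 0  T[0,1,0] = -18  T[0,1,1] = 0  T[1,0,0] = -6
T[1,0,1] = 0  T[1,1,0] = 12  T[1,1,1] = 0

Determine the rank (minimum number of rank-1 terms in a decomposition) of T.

Lower bound: the mode-1 unfolding of T (rows indexed by i, columns by (j,k) = (0,0), (0,1), (1,0), (1,1)) is [[15, 0, -18, 0], [-6, 0, 12, 0]].
There the 2×2 minor on rows i ∈ {0, 1}, columns (j,k) ∈ {(0,0), (1,0)} is det [[15, -18], [-6, 12]] = 72 ≠ 0, so this unfolding has rank ≥ 2; CP rank is at least every unfolding rank, so rank(T) ≥ 2. (Flattening ranks never certify an upper bound on CP rank; for that we must actually write T with 2 rank-1 terms.)
Upper bound — finding two terms. Every mode-3 slice of T is a multiple of one matrix: T[:,:,k] = c[k]·M with c = [1, 0] and M = [[15, -18], [-6, 12]] (rows indexed by i, columns by j). So it suffices to write M as a sum of two rank-1 matrices.
Splitting M by its rows (i = 0, 1), M = [1, 0][15, -18]ᵀ + [0, 1][-6, 12]ᵀ.
Hence T = [1, 0] (x) [15, -18] (x) [1, 0] + [0, 1] (x) [-6, 12] (x) [1, 0], so rank(T) ≤ 2.
These bounds meet, so rank(T) = 2.
Check entry T[0,1,0] = -18: (1)·(-18)·(1) + (0)·(12)·(1) = -18.

2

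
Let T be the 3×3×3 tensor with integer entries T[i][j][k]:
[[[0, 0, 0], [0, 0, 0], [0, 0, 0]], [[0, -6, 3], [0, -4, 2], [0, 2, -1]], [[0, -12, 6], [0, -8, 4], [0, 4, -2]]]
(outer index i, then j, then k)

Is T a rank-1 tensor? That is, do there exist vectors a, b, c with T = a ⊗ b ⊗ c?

Yes

If T = a ⊗ b ⊗ c then every fibre of T is a multiple of the corresponding factor, so read the factors off the fibres through the nonzero entry T[1,0,1] = -6.
The mode-1 fibre T[:,0,1] = [0, -6, -12] gives a = (0, 1, 2) (primitive direction); the mode-2 fibre T[1,:,1] = [-6, -4, 2] gives b = (3, 2, -1); then c[k] = T[1,0,k] / (a[1]·b[0]) = [0, -6, 3] / 3 = (0, -2, 1).
Expanding (0, 1, 2) ⊗ (3, 2, -1) ⊗ (0, -2, 1) reproduces all 27 entries of T, so T = (0, 1, 2) ⊗ (3, 2, -1) ⊗ (0, -2, 1) and rank(T) ≤ 1.
Equivalently every frontal slice T[:,:,k] is c[k] times the rank-1 matrix (0, 1, 2) ⊗ (3, 2, -1). So T has rank 1 (it is nonzero).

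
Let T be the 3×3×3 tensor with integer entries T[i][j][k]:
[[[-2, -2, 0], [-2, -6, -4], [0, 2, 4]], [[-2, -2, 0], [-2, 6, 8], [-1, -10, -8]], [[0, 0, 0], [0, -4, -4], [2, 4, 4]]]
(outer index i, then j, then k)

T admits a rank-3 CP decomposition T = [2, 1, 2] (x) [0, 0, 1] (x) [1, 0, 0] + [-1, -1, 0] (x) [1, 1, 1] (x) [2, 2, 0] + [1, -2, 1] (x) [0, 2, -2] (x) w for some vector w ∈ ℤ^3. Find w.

Subtract the known terms from T to get the rank-1 residual R = [1, -2, 1] (x) [0, 2, -2] (x) w, so R[i,j,k] = a[i]·b[j]·w[k]. Pick indices with nonzero a[0]·b[1] = (1)·(2) = 2. Only the fibre through (0,1,·) is needed: R[0,1,:] = T[0,1,:] − Σₗ aₗ[0]bₗ[1]cₗ = [-2, -6, -4] − (2)·(0)·[1, 0, 0] − (-1)·(1)·[2, 2, 0] = [0, -4, -4]. Then w[k] = R[0,1,k] / 2 for each k, giving w = [0, -4, -4] / 2 = [0, -2, -2].

w = [0, -2, -2]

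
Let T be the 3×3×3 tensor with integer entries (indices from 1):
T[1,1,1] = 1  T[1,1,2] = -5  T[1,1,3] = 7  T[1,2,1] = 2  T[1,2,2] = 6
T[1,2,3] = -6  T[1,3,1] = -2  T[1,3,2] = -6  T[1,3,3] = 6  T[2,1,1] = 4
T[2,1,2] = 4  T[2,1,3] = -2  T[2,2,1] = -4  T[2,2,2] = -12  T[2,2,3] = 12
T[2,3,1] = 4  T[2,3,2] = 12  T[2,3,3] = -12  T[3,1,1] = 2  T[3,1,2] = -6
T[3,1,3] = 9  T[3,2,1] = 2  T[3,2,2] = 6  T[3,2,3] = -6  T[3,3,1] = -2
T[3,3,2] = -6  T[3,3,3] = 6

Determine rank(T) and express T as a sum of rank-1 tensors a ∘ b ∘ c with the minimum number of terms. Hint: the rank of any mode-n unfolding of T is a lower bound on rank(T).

Lower bound: in the mode-1 unfolding of T (rows indexed by i, columns by (j,k)) the 2×2 minor on rows i ∈ {1, 2}, columns (j,k) ∈ {(1,1), (1,2)} is det [[1, -5], [4, 4]] = 24 ≠ 0, so that unfolding has rank ≥ 2 and hence rank(T) ≥ 2 (CP rank is at least every unfolding rank, though it can be larger).
Upper bound: with S_k = T[:,:,k], the two rank-1 terms a₁b₁ᵀ, a₂b₂ᵀ are the rank-1 members of the pencil x·S₁ + y·S₂.
The 2×2 minor of x·S₁ + y·S₂ on rows {1,2}, columns {1,2} is −12·x² − 24·xy + 36·y² = (-12)·(x + 3·y)(x − y), vanishing at (x:y) = (3:-1) and (1:1).
M₁ = 3·S₁ − S₂ = [[8, 0, 0], [8, 0, 0], [12, 0, 0]] = 4·[2, 2, 3][1, 0, 0]ᵀ and M₂ = S₁ + S₂ = [[-4, 8, -8], [8, -16, 16], [-4, 8, -8]] = (-4)·[1, -2, 1][1, -2, 2]ᵀ, so take a₁ = [2, 2, 3], b₁ = [1, 0, 0], a₂ = [1, -2, 1], b₂ = [1, -2, 2].
Each slice is an integer combination of E₁ = a₁b₁ᵀ and E₂ = a₂b₂ᵀ: S₁ = E₁ − E₂, S₂ = −E₁ − 3·E₂, S₃ = 2·E₁ + 3·E₂; reading off coefficients, c₁ = [1, -1, 2] and c₂ = [-1, -3, 3].
Hence T = [2, 2, 3] ∘ [1, 0, 0] ∘ [1, -1, 2] + [1, -2, 1] ∘ [1, -2, 2] ∘ [-1, -3, 3], so rank(T) ≤ 2.
These bounds meet, so rank(T) = 2.

rank(T) = 2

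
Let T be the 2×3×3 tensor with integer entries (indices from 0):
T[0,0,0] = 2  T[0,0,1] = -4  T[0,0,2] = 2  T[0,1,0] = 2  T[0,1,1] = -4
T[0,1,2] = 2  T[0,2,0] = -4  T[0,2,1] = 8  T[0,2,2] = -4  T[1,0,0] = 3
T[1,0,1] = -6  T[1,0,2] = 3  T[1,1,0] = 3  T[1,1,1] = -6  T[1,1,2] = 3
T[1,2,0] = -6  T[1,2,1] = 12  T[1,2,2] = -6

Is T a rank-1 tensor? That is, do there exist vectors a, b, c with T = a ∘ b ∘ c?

Yes

The mode-1 fibre T[:,0,0] = [2, 3] gives a = (2, 3) (primitive direction); the mode-2 fibre T[0,:,0] = [2, 2, -4] gives b = (1, 1, -2); then c[k] = T[0,0,k] / (a[0]·b[0]) = [2, -4, 2] / 2 = (1, -2, 1).
Expanding (2, 3) ∘ (1, 1, -2) ∘ (1, -2, 1) reproduces all 18 entries of T, so T = (2, 3) ∘ (1, 1, -2) ∘ (1, -2, 1) and rank(T) ≤ 1.
Equivalently every frontal slice T[:,:,k] is c[k] times the rank-1 matrix (2, 3) ∘ (1, 1, -2). So T has rank 1 (it is nonzero).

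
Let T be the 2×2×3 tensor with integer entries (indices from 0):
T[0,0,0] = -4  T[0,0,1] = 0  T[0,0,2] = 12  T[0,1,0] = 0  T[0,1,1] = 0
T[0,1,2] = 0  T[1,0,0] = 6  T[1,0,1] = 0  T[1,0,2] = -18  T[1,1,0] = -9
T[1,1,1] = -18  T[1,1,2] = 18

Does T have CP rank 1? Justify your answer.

The mode-1 unfolding of T (rows indexed by i, columns by (j,k) = (0,0), (0,1), (0,2), (1,0), (1,1), (1,2)) is [[-4, 0, 12, 0, 0, 0], [6, 0, -18, -9, -18, 18]].
There the 2×2 minor on rows i ∈ {0, 1}, columns (j,k) ∈ {(0,0), (1,0)} is det [[-4, 0], [6, -9]] = 36 ≠ 0, so this unfolding has rank ≥ 2; CP rank is at least every unfolding rank, so rank(T) ≥ 2.
In particular rank(T) ≥ 2 > 1, so T is not rank-1.

No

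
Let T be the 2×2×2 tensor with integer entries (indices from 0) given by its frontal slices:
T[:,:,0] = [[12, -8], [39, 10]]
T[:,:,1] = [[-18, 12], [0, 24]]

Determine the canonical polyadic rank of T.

Lower bound: the mode-1 unfolding of T (rows indexed by i, columns by (j,k) = (0,0), (0,1), (1,0), (1,1)) is [[12, -18, -8, 12], [39, 0, 10, 24]].
There the 2×2 minor on rows i ∈ {0, 1}, columns (j,k) ∈ {(0,0), (0,1)} is det [[12, -18], [39, 0]] = 702 ≠ 0, so this unfolding has rank ≥ 2; CP rank is at least every unfolding rank, so rank(T) ≥ 2. (Flattening ranks never certify an upper bound on CP rank; for that we must actually write T with 2 rank-1 terms.)
Upper bound — finding two terms. Write S_k = T[:,:,k] for the frontal slices: S₀ = [[12, -8], [39, 10]], S₁ = [[-18, 12], [0, 24]].
If T = a₁ ⊗ b₁ ⊗ c₁ + a₂ ⊗ b₂ ⊗ c₂ then each S_k = c₁[k]·a₁b₁ᵀ + c₂[k]·a₂b₂ᵀ. S₀ and S₁ are linearly independent, so a₁b₁ᵀ and a₂b₂ᵀ must span the same plane of matrices: they are the rank-1 matrices of the form x·S₀ + y·S₁.
det(x·S₀ + y·S₁) is 432·x² − 360·xy − 432·y² = 72·(2·x − 3·y)(3·x + 2·y), vanishing at (x:y) = (3:2) and (2:-3).
M₁ = 3·S₀ + 2·S₁ = [[0, 0], [117, 78]] = 39·[0, 1][3, 2]ᵀ and M₂ = 2·S₀ − 3·S₁ = [[78, -52], [78, -52]] = 26·[1, 1][3, -2]ᵀ, so take a₁ = [0, 1], b₁ = [3, 2], a₂ = [1, 1], b₂ = [3, -2].
Each slice is an integer combination of E₁ = a₁b₁ᵀ and E₂ = a₂b₂ᵀ: S₀ = 9·E₁ + 4·E₂, S₁ = 6·E₁ − 6·E₂; reading off coefficients, c₁ = [9, 6] and c₂ = [4, -6].
Hence T = [0, 1] ⊗ [3, 2] ⊗ [9, 6] + [1, 1] ⊗ [3, -2] ⊗ [4, -6], so rank(T) ≤ 2.
These bounds meet, so rank(T) = 2.

2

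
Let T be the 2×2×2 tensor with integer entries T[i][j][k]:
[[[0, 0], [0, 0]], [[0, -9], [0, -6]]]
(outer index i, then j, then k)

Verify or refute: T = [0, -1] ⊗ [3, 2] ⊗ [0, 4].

No

Reconstruct entry (1,0,1) from the claimed factors: Σₗ aₗ[1]bₗ[0]cₗ[1] = (-1)·(3)·(4) = -12, but T[1,0,1] = -9. The claim is false.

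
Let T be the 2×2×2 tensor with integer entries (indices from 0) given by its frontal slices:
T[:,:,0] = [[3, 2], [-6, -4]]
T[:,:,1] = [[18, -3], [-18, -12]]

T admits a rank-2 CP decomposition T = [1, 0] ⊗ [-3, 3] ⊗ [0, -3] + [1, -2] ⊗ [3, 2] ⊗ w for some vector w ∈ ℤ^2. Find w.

w = [1, 3]

Subtract the known terms from T to get the rank-1 residual R = [1, -2] ⊗ [3, 2] ⊗ w, so R[i,j,k] = a[i]·b[j]·w[k]. Pick indices with nonzero a[0]·b[0] = (1)·(3) = 3. Only the fibre through (0,0,·) is needed: R[0,0,:] = T[0,0,:] − Σₗ aₗ[0]bₗ[0]cₗ = [3, 18] − (1)·(-3)·[0, -3] = [3, 9]. Then w[k] = R[0,0,k] / 3 for each k, giving w = [3, 9] / 3 = [1, 3].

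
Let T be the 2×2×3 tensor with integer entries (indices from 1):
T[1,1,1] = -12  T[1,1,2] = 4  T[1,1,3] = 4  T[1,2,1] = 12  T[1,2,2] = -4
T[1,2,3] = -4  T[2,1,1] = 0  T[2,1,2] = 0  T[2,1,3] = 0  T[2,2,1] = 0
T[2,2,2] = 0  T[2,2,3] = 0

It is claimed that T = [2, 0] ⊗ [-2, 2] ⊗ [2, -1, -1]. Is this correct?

No

Reconstruct entry (1,1,1) from the claimed factors: Σₗ aₗ[1]bₗ[1]cₗ[1] = (2)·(-2)·(2) = -8, but T[1,1,1] = -12. The claim is false.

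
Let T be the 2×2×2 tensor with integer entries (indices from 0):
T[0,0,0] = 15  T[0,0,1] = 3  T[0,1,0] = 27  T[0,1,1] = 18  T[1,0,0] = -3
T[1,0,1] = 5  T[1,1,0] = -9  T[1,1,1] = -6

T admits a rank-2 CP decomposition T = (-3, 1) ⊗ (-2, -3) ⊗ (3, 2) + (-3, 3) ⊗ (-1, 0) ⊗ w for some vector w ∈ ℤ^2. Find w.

w = (-1, -3)

Subtract the known terms from T to get the rank-1 residual R = (-3, 3) ⊗ (-1, 0) ⊗ w, so R[i,j,k] = a[i]·b[j]·w[k]. Pick indices with nonzero a[0]·b[0] = (-3)·(-1) = 3. Only the fibre through (0,0,·) is needed: R[0,0,:] = T[0,0,:] − Σₗ aₗ[0]bₗ[0]cₗ = [15, 3] − (-3)·(-2)·(3, 2) = [-3, -9]. Then w[k] = R[0,0,k] / 3 for each k, giving w = [-3, -9] / 3 = (-1, -3).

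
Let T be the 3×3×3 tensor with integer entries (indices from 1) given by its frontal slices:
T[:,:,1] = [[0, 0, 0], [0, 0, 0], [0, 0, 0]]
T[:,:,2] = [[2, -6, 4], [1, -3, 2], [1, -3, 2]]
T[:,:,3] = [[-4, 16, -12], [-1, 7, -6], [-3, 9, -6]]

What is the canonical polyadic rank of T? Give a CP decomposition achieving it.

Lower bound: the mode-3 unfolding of T (rows indexed by k, columns by (i,j) = (1,1), (1,2), (1,3), (2,1), (2,2), (2,3), (3,1), (3,2), (3,3)) is [[0, 0, 0, 0, 0, 0, 0, 0, 0], [2, -6, 4, 1, -3, 2, 1, -3, 2], [-4, 16, -12, -1, 7, -6, -3, 9, -6]].
There the 2×2 minor on rows k ∈ {2, 3}, columns (i,j) ∈ {(1,1), (1,2)} is det [[2, -6], [-4, 16]] = 8 ≠ 0, so this unfolding has rank ≥ 2; CP rank is at least every unfolding rank, so rank(T) ≥ 2. (Unfolding ranks only ever bound the CP rank from below — rank(T) can be strictly larger than all of them — so the matching upper bound has to come from an explicit 2-term decomposition.)
Upper bound — finding two terms. Write S_k = T[:,:,k] for the frontal slices: S₁ = [[0, 0, 0], [0, 0, 0], [0, 0, 0]], S₂ = [[2, -6, 4], [1, -3, 2], [1, -3, 2]], S₃ = [[-4, 16, -12], [-1, 7, -6], [-3, 9, -6]].
If T = a₁ ⊗ b₁ ⊗ c₁ + a₂ ⊗ b₂ ⊗ c₂ then each S_k = c₁[k]·a₁b₁ᵀ + c₂[k]·a₂b₂ᵀ. S₂ and S₃ are linearly independent, so a₁b₁ᵀ and a₂b₂ᵀ must span the same plane of matrices: they are the rank-1 matrices of the form x·S₂ + y·S₃.
The 2×2 minor of x·S₂ + y·S₃ on rows {1,2}, columns {1,2} is 4·xy − 12·y² = 4·(x − 3·y)(y), vanishing at (x:y) = (3:1) and (1:0).
M₁ = 3·S₂ + S₃ = [[2, -2, 0], [2, -2, 0], [0, 0, 0]] = 2·(1, 1, 0)(1, -1, 0)ᵀ and M₂ = S₂ = [[2, -6, 4], [1, -3, 2], [1, -3, 2]] = (2, 1, 1)(1, -3, 2)ᵀ, so take a₁ = (1, 1, 0), b₁ = (1, -1, 0), a₂ = (2, 1, 1), b₂ = (1, -3, 2).
Each slice is an integer combination of E₁ = a₁b₁ᵀ and E₂ = a₂b₂ᵀ: S₁ = 0, S₂ = E₂, S₃ = 2·E₁ − 3·E₂; reading off coefficients, c₁ = (0, 0, 2) and c₂ = (0, 1, -3).
Hence T = (1, 1, 0) ⊗ (1, -1, 0) ⊗ (0, 0, 2) + (2, 1, 1) ⊗ (1, -3, 2) ⊗ (0, 1, -3), so rank(T) ≤ 2.
These bounds meet, so rank(T) = 2.

rank(T) = 2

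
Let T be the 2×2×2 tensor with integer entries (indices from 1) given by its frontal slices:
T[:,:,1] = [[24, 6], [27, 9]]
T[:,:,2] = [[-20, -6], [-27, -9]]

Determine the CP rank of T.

2

Lower bound: in the mode-2 unfolding of T (rows indexed by j, columns by (i,k)) the 2×2 minor on rows j ∈ {1, 2}, columns (i,k) ∈ {(1,1), (1,2)} is det [[24, -20], [6, -6]] = -24 ≠ 0, so that unfolding has rank ≥ 2 and hence rank(T) ≥ 2 (CP rank is at least every unfolding rank, though it can be larger).
Upper bound: with S_k = T[:,:,k], the two rank-1 terms a₁b₁ᵀ, a₂b₂ᵀ are the rank-1 members of the pencil x·S₁ + y·S₂.
det(x·S₁ + y·S₂) is 54·x² − 72·xy + 18·y² = 18·(3·x − y)(x − y), vanishing at (x:y) = (1:3) and (1:1).
M₁ = S₁ + 3·S₂ = [[-36, -12], [-54, -18]] = (-6)·(2, 3)(3, 1)ᵀ and M₂ = S₁ + S₂ = [[4, 0], [0, 0]] = 4·(1, 0)(1, 0)ᵀ, so take a₁ = (2, 3), b₁ = (3, 1), a₂ = (1, 0), b₂ = (1, 0).
Each slice is an integer combination of E₁ = a₁b₁ᵀ and E₂ = a₂b₂ᵀ: S₁ = 3·E₁ + 6·E₂, S₂ = −3·E₁ − 2·E₂; reading off coefficients, c₁ = (3, -3) and c₂ = (6, -2).
Hence T = (2, 3) (x) (3, 1) (x) (3, -3) + (1, 0) (x) (1, 0) (x) (6, -2), so rank(T) ≤ 2.
These bounds meet, so rank(T) = 2.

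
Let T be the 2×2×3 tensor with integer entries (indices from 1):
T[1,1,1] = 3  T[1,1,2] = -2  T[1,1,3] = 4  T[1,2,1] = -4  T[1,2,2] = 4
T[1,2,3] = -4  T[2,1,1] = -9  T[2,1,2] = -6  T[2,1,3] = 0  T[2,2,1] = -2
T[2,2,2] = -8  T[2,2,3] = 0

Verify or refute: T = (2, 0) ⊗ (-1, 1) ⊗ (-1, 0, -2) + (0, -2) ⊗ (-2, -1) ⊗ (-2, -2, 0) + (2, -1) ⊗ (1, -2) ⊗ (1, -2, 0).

No

Reconstruct entry (1,1,1) from the claimed factors: Σₗ aₗ[1]bₗ[1]cₗ[1] = (2)·(-1)·(-1) + (0)·(-2)·(-2) + (2)·(1)·(1) = 4, but T[1,1,1] = 3. The claim is false.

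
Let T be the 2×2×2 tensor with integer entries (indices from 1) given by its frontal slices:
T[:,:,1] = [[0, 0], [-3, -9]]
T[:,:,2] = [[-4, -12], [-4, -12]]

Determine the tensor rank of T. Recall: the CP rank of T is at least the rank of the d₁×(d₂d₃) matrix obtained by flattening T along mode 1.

2

Lower bound: the mode-1 unfolding of T (rows indexed by i, columns by (j,k) = (1,1), (1,2), (2,1), (2,2)) is [[0, -4, 0, -12], [-3, -4, -9, -12]].
There the 2×2 minor on rows i ∈ {1, 2}, columns (j,k) ∈ {(1,1), (1,2)} is det [[0, -4], [-3, -4]] = -12 ≠ 0, so this unfolding has rank ≥ 2; CP rank is at least every unfolding rank, so rank(T) ≥ 2. (Flattening ranks never certify an upper bound on CP rank; for that we must actually write T with 2 rank-1 terms.)
Upper bound — finding two terms. Every mode-2 slice of T is a multiple of one matrix: T[:,j,:] = b[j]·M with b = [1, 3] and M = [[0, -4], [-3, -4]] (rows indexed by i, columns by k). So it suffices to write M as a sum of two rank-1 matrices.
Splitting M by its rows (i = 1, 2), M = [1, 0][0, -4]ᵀ + [0, 1][-3, -4]ᵀ.
Hence T = [1, 0] ⊗ [1, 3] ⊗ [0, -4] + [0, 1] ⊗ [1, 3] ⊗ [-3, -4], so rank(T) ≤ 2.
These bounds meet, so rank(T) = 2.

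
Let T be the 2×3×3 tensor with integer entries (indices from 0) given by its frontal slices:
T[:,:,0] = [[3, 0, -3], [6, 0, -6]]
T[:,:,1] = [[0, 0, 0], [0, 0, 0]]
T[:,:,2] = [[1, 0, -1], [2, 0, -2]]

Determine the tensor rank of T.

Lower bound: T ≠ 0 (e.g. T[0,0,0] = 3), so rank(T) ≥ 1.
Upper bound: if T = a ∘ b ∘ c then every fibre of T is a multiple of the corresponding factor, so read the factors off the fibres through the nonzero entry T[0,0,0] = 3.
The mode-1 fibre T[:,0,0] = [3, 6] gives a = [1, 2] (primitive direction); the mode-2 fibre T[0,:,0] = [3, 0, -3] gives b = [1, 0, -1]; then c[k] = T[0,0,k] / (a[0]·b[0]) = [3, 0, 1] / 1 = [3, 0, 1].
Expanding [1, 2] ∘ [1, 0, -1] ∘ [3, 0, 1] reproduces all 18 entries of T, so T = [1, 2] ∘ [1, 0, -1] ∘ [3, 0, 1] and rank(T) ≤ 1.
These bounds meet, so rank(T) = 1.
Check entry T[0,1,0] = 0: (1)·(0)·(3) = 0.

1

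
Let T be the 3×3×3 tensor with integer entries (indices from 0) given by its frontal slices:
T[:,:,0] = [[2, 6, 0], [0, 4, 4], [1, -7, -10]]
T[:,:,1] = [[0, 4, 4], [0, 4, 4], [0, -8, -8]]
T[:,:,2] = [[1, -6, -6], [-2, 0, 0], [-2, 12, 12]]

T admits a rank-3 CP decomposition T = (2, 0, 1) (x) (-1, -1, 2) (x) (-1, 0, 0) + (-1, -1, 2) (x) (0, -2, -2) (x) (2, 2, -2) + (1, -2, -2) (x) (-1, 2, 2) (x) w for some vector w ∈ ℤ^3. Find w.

w = (0, 0, -1)

Subtract the known terms from T to get the rank-1 residual R = (1, -2, -2) (x) (-1, 2, 2) (x) w, so R[i,j,k] = a[i]·b[j]·w[k]. Pick indices with nonzero a[0]·b[0] = (1)·(-1) = -1. Only the fibre through (0,0,·) is needed: R[0,0,:] = T[0,0,:] − Σₗ aₗ[0]bₗ[0]cₗ = [2, 0, 1] − (2)·(-1)·(-1, 0, 0) − (-1)·(0)·(2, 2, -2) = [0, 0, 1]. Then w[k] = R[0,0,k] / -1 for each k, giving w = [0, 0, 1] / -1 = (0, 0, -1).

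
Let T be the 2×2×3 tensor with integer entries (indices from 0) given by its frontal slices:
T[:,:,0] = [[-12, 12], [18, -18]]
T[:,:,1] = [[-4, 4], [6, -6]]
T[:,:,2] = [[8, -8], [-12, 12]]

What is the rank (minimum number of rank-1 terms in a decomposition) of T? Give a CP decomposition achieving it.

rank(T) = 1

Lower bound: T ≠ 0 (e.g. T[0,0,0] = -12), so rank(T) ≥ 1.
Upper bound: the mode-1 fibre T[:,0,0] = [-12, 18] gives a = (2, -3) (primitive direction); the mode-2 fibre T[0,:,0] = [-12, 12] gives b = (1, -1); then c[k] = T[0,0,k] / (a[0]·b[0]) = [-12, -4, 8] / 2 = (-6, -2, 4).
Expanding (2, -3) ⊗ (1, -1) ⊗ (-6, -2, 4) reproduces all 12 entries of T, so T = (2, -3) ⊗ (1, -1) ⊗ (-6, -2, 4) and rank(T) ≤ 1.
These bounds meet, so rank(T) = 1.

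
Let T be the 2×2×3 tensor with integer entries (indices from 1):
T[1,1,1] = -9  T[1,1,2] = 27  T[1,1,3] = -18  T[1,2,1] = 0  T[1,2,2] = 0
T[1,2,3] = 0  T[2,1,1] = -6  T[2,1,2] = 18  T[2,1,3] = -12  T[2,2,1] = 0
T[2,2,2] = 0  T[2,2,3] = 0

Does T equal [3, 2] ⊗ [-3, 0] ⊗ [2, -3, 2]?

No

Reconstruct entry (1,1,1) from the claimed factors: Σₗ aₗ[1]bₗ[1]cₗ[1] = (3)·(-3)·(2) = -18, but T[1,1,1] = -9. The claim is false.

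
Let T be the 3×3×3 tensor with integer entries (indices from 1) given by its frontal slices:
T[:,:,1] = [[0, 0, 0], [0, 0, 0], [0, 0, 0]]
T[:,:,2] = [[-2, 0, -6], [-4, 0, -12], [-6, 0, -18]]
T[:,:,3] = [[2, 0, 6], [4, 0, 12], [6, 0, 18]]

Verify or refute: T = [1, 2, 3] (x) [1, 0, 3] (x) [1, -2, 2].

No

Reconstruct entry (1,1,1) from the claimed factors: Σₗ aₗ[1]bₗ[1]cₗ[1] = (1)·(1)·(1) = 1, but T[1,1,1] = 0. The claim is false.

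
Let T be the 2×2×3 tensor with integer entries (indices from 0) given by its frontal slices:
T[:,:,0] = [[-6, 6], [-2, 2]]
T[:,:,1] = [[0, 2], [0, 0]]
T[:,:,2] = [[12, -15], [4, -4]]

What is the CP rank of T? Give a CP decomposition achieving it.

rank(T) = 2

Lower bound: the mode-1 unfolding of T (rows indexed by i, columns by (j,k) = (0,0), (0,1), (0,2), (1,0), (1,1), (1,2)) is [[-6, 0, 12, 6, 2, -15], [-2, 0, 4, 2, 0, -4]].
There the 2×2 minor on rows i ∈ {0, 1}, columns (j,k) ∈ {(0,0), (1,1)} is det [[-6, 2], [-2, 0]] = 4 ≠ 0, so this unfolding has rank ≥ 2; CP rank is at least every unfolding rank, so rank(T) ≥ 2. (Unfolding ranks only ever bound the CP rank from below — rank(T) can be strictly larger than all of them — so the matching upper bound has to come from an explicit 2-term decomposition.)
Upper bound — finding two terms. Write S_k = T[:,:,k] for the frontal slices: S₀ = [[-6, 6], [-2, 2]], S₁ = [[0, 2], [0, 0]], S₂ = [[12, -15], [4, -4]].
If T = a₁ ⊗ b₁ ⊗ c₁ + a₂ ⊗ b₂ ⊗ c₂ then each S_k = c₁[k]·a₁b₁ᵀ + c₂[k]·a₂b₂ᵀ. S₀ and S₁ are linearly independent, so a₁b₁ᵀ and a₂b₂ᵀ must span the same plane of matrices: they are the rank-1 matrices of the form x·S₀ + y·S₁.
det(x·S₀ + y·S₁) is 4·xy = 4·(y)(x), vanishing at (x:y) = (1:0) and (0:1).
M₁ = S₀ = [[-6, 6], [-2, 2]] = (-2)·[3, 1][1, -1]ᵀ and M₂ = S₁ = [[0, 2], [0, 0]] = 2·[1, 0][0, 1]ᵀ, so take a₁ = [3, 1], b₁ = [1, -1], a₂ = [1, 0], b₂ = [0, 1].
Each slice is an integer combination of E₁ = a₁b₁ᵀ and E₂ = a₂b₂ᵀ: S₀ = −2·E₁, S₁ = 2·E₂, S₂ = 4·E₁ − 3·E₂; reading off coefficients, c₁ = [-2, 0, 4] and c₂ = [0, 2, -3].
Hence T = [3, 1] ⊗ [1, -1] ⊗ [-2, 0, 4] + [1, 0] ⊗ [0, 1] ⊗ [0, 2, -3], so rank(T) ≤ 2.
These bounds meet, so rank(T) = 2.
Check entry T[0,0,1] = 0: (3)·(1)·(0) + (1)·(0)·(2) = 0.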